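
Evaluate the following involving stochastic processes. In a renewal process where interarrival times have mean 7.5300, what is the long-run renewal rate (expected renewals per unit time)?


Long-run renewal rate = 1/E(X)
= 1/7.5300
= 0.1328

0.1328


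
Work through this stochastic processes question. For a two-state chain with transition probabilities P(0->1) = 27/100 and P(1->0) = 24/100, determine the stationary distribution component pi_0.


Stationary distribution: pi_0 = p10/(p01+p10), pi_1 = p01/(p01+p10)
p01 = 0.2700, p10 = 0.2400
pi_0 = 0.4706

0.4706


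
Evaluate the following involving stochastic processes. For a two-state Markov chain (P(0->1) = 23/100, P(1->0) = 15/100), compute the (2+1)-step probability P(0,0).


P^3 = P^2 * P^1
Computing via matrix multiplication of the transition matrix.
Entry (0,0) of P^3 = 0.5390

0.5390


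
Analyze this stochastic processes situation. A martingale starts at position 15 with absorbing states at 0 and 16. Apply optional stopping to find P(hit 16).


By optional stopping theorem: E(M at tau) = M(0) = 15
P(hit 16)*16 + P(hit 0)*0 = 15
P(hit 16) = (15 - 0)/(16 - 0) = 15/16 = 0.9375

0.9375


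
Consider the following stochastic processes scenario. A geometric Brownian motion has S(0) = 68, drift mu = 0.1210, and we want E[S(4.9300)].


E[S(t)] = S(0) * exp(mu * t)
= 68 * exp(0.1210 * 4.9300)
= 68 * 1.8158
= 123.4749

123.4749


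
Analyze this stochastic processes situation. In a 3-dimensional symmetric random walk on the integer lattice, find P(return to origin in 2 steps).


P(return in 2 steps) = P(reverse first step) = 1/(2d)
= 1/6
= 0.1667

0.1667


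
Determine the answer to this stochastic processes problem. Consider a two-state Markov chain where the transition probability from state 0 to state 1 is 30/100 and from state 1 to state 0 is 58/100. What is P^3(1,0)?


Computing P^3 by matrix multiplication.
P = [[0.7000, 0.3000], [0.5800, 0.4200]]
After raising P to the power 3:
P^3(1,0) = 0.6580

0.6580


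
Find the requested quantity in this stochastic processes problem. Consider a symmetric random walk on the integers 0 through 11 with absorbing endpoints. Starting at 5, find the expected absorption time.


For symmetric RW on 0,...,N with absorbing barriers, E(i) = i*(N-i)
E(5) = 5 * 6 = 30

30


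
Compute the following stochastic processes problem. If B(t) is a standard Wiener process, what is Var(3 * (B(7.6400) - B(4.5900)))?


Var(alpha*(B(t)-B(s))) = alpha^2 * (t-s)
= 3^2 * (7.6400 - 4.5900)
= 9 * 3.0500
= 27.4500

27.4500


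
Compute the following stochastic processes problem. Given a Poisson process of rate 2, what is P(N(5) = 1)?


P(N(t)=k) = (lambda*t)^k * exp(-lambda*t) / k!
lambda*t = 10
= 10^1 * exp(-10) / 1!
= 10 * 4.5400e-05 / 1
= 4.5400e-04

4.5400e-04


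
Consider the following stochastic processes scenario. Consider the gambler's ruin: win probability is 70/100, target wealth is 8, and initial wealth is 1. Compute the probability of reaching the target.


Gambler's ruin formula:
r = q/p = 0.3000/0.7000 = 0.4286
P(win) = (1 - r^i)/(1 - r^N)
= (1 - 0.4286^1)/(1 - 0.4286^8)
= 0.5721

0.5721


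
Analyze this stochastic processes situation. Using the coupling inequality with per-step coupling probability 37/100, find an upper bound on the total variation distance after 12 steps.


TV distance bound <= (1-delta)^n
= (1 - 0.3700)^12
= 0.6300^12
= 0.0039

0.0039


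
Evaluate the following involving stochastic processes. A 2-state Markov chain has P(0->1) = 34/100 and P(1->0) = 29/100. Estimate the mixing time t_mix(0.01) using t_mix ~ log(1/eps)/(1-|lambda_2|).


lambda_2 = |1 - p01 - p10| = |1 - 0.3400 - 0.2900| = 0.3700
t_mix ~ log(1/eps)/(1 - |lambda_2|)
= log(100)/(1 - 0.3700) = 4.6052/0.6300
= 7.3098

7.3098


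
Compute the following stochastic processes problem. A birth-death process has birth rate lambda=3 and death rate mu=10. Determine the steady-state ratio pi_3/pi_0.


For birth-death process, pi_n/pi_0 = (lambda/mu)^n
= (3/10)^3
= 0.0270

0.0270


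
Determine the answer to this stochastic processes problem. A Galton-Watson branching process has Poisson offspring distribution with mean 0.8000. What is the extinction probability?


Since mu = 0.8000 <= 1, extinction probability = 1.

1.0000


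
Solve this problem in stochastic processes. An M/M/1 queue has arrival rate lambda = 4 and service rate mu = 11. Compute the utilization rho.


rho = lambda/mu
= 4/11
= 0.3636

0.3636


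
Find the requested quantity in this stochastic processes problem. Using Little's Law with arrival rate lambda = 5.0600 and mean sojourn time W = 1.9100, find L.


Little's Law: L = lambda * W
= 5.0600 * 1.9100
= 9.6646

9.6646


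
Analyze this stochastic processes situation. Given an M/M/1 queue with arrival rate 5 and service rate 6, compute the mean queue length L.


rho = 5/6 = 0.8333
L = rho/(1-rho)
= 0.8333/0.1667
= 5.0000

5.0000


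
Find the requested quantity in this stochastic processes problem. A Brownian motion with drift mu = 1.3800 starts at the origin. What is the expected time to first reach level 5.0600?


Expected first passage time = a/mu
= 5.0600/1.3800
= 3.6667

3.6667


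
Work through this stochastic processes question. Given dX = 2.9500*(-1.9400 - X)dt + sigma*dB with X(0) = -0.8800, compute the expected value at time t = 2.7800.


E[X(t)] = mu + (X(0) - mu)*exp(-theta*t)
= -1.9400 + (-0.8800 - -1.9400)*exp(-2.9500*2.7800)
= -1.9400 + 1.0600 * 2.7438e-04
= -1.9397

-1.9397


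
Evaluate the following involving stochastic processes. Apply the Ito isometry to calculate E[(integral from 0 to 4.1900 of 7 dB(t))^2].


By Ito isometry: E[(int f dB)^2] = int f^2 dt
= 7^2 * 4.1900
= 49 * 4.1900 = 205.3100

205.3100


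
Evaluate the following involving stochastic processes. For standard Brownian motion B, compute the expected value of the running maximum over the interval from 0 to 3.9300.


E(max B(s)) = sqrt(2t/pi)
= sqrt(2*3.9300/pi)
= sqrt(2.5019)
= 1.5817

1.5817


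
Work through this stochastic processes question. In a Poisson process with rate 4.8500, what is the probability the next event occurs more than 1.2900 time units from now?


P(X > t) = exp(-lambda * t)
= exp(-4.8500 * 1.2900)
= exp(-6.2565) = 0.0019

0.0019


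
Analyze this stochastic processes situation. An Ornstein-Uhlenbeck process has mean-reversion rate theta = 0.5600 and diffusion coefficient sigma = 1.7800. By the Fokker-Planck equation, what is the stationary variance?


Stationary variance = sigma^2 / (2*theta)
= 1.7800^2 / (2*0.5600)
= 3.1684 / 1.1200
= 2.8289

2.8289


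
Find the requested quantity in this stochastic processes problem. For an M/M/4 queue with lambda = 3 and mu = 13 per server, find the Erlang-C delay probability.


a = lambda/mu = 0.2308
rho = a/c = 0.0577
Erlang-C formula applied:
C(c,a) = 9.9560e-05

9.9560e-05


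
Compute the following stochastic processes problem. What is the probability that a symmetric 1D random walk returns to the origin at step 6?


P(S(6) = 0) = C(6,3) / 4^3
= 20 / 64
= 0.3125

0.3125


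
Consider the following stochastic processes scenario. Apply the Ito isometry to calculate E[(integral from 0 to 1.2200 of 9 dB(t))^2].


By Ito isometry: E[(int f dB)^2] = int f^2 dt
= 9^2 * 1.2200
= 81 * 1.2200 = 98.8200

98.8200


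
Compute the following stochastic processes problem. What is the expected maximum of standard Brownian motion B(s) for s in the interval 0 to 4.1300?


E(max B(s)) = sqrt(2t/pi)
= sqrt(2*4.1300/pi)
= sqrt(2.6292)
= 1.6215

1.6215


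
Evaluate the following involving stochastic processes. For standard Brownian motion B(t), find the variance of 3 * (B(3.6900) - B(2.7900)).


Var(alpha*(B(t)-B(s))) = alpha^2 * (t-s)
= 3^2 * (3.6900 - 2.7900)
= 9 * 0.9000
= 8.1000

8.1000


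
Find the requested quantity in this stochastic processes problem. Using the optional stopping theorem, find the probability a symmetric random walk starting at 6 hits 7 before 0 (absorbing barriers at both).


By optional stopping theorem: E(M at tau) = M(0) = 6
P(hit 7)*7 + P(hit 0)*0 = 6
P(hit 7) = (6 - 0)/(7 - 0) = 6/7 = 0.8571

0.8571


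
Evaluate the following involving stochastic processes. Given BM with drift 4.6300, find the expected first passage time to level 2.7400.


Expected first passage time = a/mu
= 2.7400/4.6300
= 0.5918

0.5918


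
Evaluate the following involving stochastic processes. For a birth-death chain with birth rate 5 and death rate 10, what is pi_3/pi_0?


For birth-death process, pi_n/pi_0 = (lambda/mu)^n
= (5/10)^3
= 0.1250

0.1250


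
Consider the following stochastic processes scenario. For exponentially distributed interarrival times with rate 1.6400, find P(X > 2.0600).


P(X > t) = exp(-lambda * t)
= exp(-1.6400 * 2.0600)
= exp(-3.3784) = 0.0341

0.0341


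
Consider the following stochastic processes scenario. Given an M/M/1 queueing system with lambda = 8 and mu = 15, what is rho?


rho = lambda/mu
= 8/15
= 0.5333

0.5333


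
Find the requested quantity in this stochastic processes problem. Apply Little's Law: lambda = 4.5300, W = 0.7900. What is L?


Little's Law: L = lambda * W
= 4.5300 * 0.7900
= 3.5787

3.5787


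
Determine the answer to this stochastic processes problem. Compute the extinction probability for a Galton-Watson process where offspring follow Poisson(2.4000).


Since mu = 2.4000 > 1, extinction prob q < 1.
Solve s = exp(mu*(s-1)) iteratively.
q = 0.1214

0.1214


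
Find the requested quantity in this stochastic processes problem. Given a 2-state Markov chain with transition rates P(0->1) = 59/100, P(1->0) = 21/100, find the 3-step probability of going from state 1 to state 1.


Computing P^3 by matrix multiplication.
P = [[0.4100, 0.5900], [0.2100, 0.7900]]
After raising P to the power 3:
P^3(1,1) = 0.7396

0.7396


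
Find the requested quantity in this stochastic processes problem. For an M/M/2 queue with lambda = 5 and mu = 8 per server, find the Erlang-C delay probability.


a = lambda/mu = 0.6250
rho = a/c = 0.3125
Erlang-C formula applied:
C(c,a) = 0.1488

0.1488


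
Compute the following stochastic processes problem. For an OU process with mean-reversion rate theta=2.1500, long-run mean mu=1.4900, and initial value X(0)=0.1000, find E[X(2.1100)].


E[X(t)] = mu + (X(0) - mu)*exp(-theta*t)
= 1.4900 + (0.1000 - 1.4900)*exp(-2.1500*2.1100)
= 1.4900 + -1.3900 * 0.0107
= 1.4751

1.4751


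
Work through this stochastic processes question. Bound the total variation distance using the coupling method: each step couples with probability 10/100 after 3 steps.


TV distance bound <= (1-delta)^n
= (1 - 0.1000)^3
= 0.9000^3
= 0.7290

0.7290


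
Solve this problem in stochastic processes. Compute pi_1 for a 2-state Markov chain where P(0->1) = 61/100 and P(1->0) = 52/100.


Stationary distribution: pi_0 = p10/(p01+p10), pi_1 = p01/(p01+p10)
p01 = 0.6100, p10 = 0.5200
pi_1 = 0.5398

0.5398


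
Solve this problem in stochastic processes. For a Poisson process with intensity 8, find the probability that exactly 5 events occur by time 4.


P(N(t)=k) = (lambda*t)^k * exp(-lambda*t) / k!
lambda*t = 32
= 32^5 * exp(-32) / 5!
= 33554432 * 1.2664e-14 / 120
= 3.5412e-09

3.5412e-09


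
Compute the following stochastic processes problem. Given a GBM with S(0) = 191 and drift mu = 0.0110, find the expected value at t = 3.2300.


E[S(t)] = S(0) * exp(mu * t)
= 191 * exp(0.0110 * 3.2300)
= 191 * 1.0362
= 197.9082

197.9082


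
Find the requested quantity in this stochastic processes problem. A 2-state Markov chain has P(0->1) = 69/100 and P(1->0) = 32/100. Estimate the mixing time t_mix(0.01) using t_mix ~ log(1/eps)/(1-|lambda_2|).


lambda_2 = |1 - p01 - p10| = |1 - 0.6900 - 0.3200| = 0.0100
t_mix ~ log(1/eps)/(1 - |lambda_2|)
= log(100)/(1 - 0.0100) = 4.6052/0.9900
= 4.6517

4.6517


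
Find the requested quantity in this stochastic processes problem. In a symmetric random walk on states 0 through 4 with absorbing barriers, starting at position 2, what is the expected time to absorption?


For symmetric RW on 0,...,N with absorbing barriers, E(i) = i*(N-i)
E(2) = 2 * 2 = 4

4


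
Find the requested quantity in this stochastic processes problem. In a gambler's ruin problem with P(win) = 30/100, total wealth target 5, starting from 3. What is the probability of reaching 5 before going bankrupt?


Gambler's ruin formula:
r = q/p = 0.7000/0.3000 = 2.3333
P(win) = (1 - r^i)/(1 - r^N)
= (1 - 2.3333^3)/(1 - 2.3333^5)
= 0.1717

0.1717


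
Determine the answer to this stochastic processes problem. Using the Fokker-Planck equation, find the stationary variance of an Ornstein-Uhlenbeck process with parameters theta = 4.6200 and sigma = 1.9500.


Stationary variance = sigma^2 / (2*theta)
= 1.9500^2 / (2*4.6200)
= 3.8025 / 9.2400
= 0.4115

0.4115


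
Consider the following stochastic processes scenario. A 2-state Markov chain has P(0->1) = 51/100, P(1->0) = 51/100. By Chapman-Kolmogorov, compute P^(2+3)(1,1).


P^5 = P^2 * P^3
Computing via matrix multiplication of the transition matrix.
Entry (1,1) of P^5 = 0.5000

0.5000


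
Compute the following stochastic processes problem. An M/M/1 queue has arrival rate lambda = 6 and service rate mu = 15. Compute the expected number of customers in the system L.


rho = 6/15 = 0.4000
L = rho/(1-rho)
= 0.4000/0.6000
= 0.6667

0.6667


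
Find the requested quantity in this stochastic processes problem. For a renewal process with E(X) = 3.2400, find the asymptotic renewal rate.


Long-run renewal rate = 1/E(X)
= 1/3.2400
= 0.3086

0.3086


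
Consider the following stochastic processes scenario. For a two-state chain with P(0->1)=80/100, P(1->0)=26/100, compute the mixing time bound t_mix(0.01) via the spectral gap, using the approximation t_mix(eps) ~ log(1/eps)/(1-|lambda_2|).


lambda_2 = |1 - p01 - p10| = |1 - 0.8000 - 0.2600| = 0.0600
t_mix ~ log(1/eps)/(1 - |lambda_2|)
= log(100)/(1 - 0.0600) = 4.6052/0.9400
= 4.8991

4.8991


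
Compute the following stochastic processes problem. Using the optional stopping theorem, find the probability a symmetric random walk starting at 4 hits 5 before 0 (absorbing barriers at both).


By optional stopping theorem: E(M at tau) = M(0) = 4
P(hit 5)*5 + P(hit 0)*0 = 4
P(hit 5) = (4 - 0)/(5 - 0) = 4/5 = 0.8000

0.8000


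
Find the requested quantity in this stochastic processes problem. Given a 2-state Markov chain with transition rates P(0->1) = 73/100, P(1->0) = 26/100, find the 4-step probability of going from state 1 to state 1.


Computing P^4 by matrix multiplication.
P = [[0.2700, 0.7300], [0.2600, 0.7400]]
After raising P to the power 4:
P^4(1,1) = 0.7374

0.7374


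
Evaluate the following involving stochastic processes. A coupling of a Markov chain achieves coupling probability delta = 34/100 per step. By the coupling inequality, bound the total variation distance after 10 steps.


TV distance bound <= (1-delta)^n
= (1 - 0.3400)^10
= 0.6600^10
= 0.0157

0.0157


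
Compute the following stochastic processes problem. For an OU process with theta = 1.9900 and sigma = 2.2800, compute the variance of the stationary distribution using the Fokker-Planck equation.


Stationary variance = sigma^2 / (2*theta)
= 2.2800^2 / (2*1.9900)
= 5.1984 / 3.9800
= 1.3061

1.3061


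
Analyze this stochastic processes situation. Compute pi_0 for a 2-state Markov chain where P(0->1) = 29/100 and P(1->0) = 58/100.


Stationary distribution: pi_0 = p10/(p01+p10), pi_1 = p01/(p01+p10)
p01 = 0.2900, p10 = 0.5800
pi_0 = 0.6667

0.6667


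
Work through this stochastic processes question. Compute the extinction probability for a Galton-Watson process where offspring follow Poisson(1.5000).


Since mu = 1.5000 > 1, extinction prob q < 1.
Solve s = exp(mu*(s-1)) iteratively.
q = 0.4172

0.4172


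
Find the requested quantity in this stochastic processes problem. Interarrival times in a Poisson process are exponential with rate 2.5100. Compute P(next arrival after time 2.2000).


P(X > t) = exp(-lambda * t)
= exp(-2.5100 * 2.2000)
= exp(-5.5220) = 0.0040

0.0040


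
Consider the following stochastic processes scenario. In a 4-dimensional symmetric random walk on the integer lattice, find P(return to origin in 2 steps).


P(return in 2 steps) = P(reverse first step) = 1/(2d)
= 1/8
= 0.1250

0.1250


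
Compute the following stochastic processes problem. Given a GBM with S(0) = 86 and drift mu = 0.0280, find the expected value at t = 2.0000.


E[S(t)] = S(0) * exp(mu * t)
= 86 * exp(0.0280 * 2.0000)
= 86 * 1.0576
= 90.9534

90.9534


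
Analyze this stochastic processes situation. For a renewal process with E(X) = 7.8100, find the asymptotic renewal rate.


Long-run renewal rate = 1/E(X)
= 1/7.8100
= 0.1280

0.1280


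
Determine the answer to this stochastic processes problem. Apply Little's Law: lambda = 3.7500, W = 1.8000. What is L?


Little's Law: L = lambda * W
= 3.7500 * 1.8000
= 6.7500

6.7500


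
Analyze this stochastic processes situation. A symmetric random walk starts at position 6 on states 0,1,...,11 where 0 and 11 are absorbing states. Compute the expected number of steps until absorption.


For symmetric RW on 0,...,N with absorbing barriers, E(i) = i*(N-i)
E(6) = 6 * 5 = 30

30


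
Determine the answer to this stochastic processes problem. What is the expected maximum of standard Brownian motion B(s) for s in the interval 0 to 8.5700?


E(max B(s)) = sqrt(2t/pi)
= sqrt(2*8.5700/pi)
= sqrt(5.4558)
= 2.3358

2.3358


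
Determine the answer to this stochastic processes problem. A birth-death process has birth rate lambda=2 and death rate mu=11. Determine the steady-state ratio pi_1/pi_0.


For birth-death process, pi_n/pi_0 = (lambda/mu)^n
= (2/11)^1
= 0.1818

0.1818


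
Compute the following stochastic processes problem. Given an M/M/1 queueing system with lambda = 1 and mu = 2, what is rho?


rho = lambda/mu
= 1/2
= 0.5000

0.5000


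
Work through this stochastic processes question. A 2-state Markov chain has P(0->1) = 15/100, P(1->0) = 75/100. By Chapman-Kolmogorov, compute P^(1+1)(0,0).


P^2 = P^1 * P^1
Computing via matrix multiplication of the transition matrix.
Entry (0,0) of P^2 = 0.8350

0.8350


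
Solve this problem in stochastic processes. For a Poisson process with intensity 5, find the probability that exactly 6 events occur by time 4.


P(N(t)=k) = (lambda*t)^k * exp(-lambda*t) / k!
lambda*t = 20
= 20^6 * exp(-20) / 6!
= 64000000 * 2.0612e-09 / 720
= 1.8321e-04

1.8321e-04


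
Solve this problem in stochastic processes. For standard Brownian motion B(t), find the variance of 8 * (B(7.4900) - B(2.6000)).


Var(alpha*(B(t)-B(s))) = alpha^2 * (t-s)
= 8^2 * (7.4900 - 2.6000)
= 64 * 4.8900
= 312.9600

312.9600


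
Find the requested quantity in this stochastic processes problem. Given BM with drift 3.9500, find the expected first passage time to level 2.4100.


Expected first passage time = a/mu
= 2.4100/3.9500
= 0.6101

0.6101


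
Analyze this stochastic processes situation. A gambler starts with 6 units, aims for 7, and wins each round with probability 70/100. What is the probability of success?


Gambler's ruin formula:
r = q/p = 0.3000/0.7000 = 0.4286
P(win) = (1 - r^i)/(1 - r^N)
= (1 - 0.4286^6)/(1 - 0.4286^7)
= 0.9964

0.9964


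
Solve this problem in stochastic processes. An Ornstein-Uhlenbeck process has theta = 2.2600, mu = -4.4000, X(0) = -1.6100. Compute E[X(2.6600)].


E[X(t)] = mu + (X(0) - mu)*exp(-theta*t)
= -4.4000 + (-1.6100 - -4.4000)*exp(-2.2600*2.6600)
= -4.4000 + 2.7900 * 0.0025
= -4.3932

-4.3932


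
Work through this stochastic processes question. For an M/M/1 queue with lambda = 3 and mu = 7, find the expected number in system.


rho = 3/7 = 0.4286
L = rho/(1-rho)
= 0.4286/0.5714
= 0.7500

0.7500


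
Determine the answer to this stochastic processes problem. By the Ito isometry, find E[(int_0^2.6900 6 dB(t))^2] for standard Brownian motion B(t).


By Ito isometry: E[(int f dB)^2] = int f^2 dt
= 6^2 * 2.6900
= 36 * 2.6900 = 96.8400

96.8400


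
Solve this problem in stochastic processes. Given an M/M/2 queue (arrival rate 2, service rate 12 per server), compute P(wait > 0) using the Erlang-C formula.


a = lambda/mu = 0.1667
rho = a/c = 0.0833
Erlang-C formula applied:
C(c,a) = 0.0128

0.0128


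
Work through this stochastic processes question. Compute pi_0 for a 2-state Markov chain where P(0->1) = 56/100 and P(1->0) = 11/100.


Stationary distribution: pi_0 = p10/(p01+p10), pi_1 = p01/(p01+p10)
p01 = 0.5600, p10 = 0.1100
pi_0 = 0.1642

0.1642


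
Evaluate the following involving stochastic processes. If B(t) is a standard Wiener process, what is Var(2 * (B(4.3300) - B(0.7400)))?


Var(alpha*(B(t)-B(s))) = alpha^2 * (t-s)
= 2^2 * (4.3300 - 0.7400)
= 4 * 3.5900
= 14.3600

14.3600


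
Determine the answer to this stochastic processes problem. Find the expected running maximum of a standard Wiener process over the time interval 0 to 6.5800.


E(max B(s)) = sqrt(2t/pi)
= sqrt(2*6.5800/pi)
= sqrt(4.1890)
= 2.0467

2.0467


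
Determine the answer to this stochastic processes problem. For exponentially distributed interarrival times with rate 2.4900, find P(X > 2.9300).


P(X > t) = exp(-lambda * t)
= exp(-2.4900 * 2.9300)
= exp(-7.2957) = 6.7845e-04

6.7845e-04


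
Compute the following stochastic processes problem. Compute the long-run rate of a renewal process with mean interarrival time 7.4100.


Long-run renewal rate = 1/E(X)
= 1/7.4100
= 0.1350

0.1350


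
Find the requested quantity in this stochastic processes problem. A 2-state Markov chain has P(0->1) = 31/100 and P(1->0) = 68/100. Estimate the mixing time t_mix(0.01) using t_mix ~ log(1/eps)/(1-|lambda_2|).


lambda_2 = |1 - p01 - p10| = |1 - 0.3100 - 0.6800| = 0.0100
t_mix ~ log(1/eps)/(1 - |lambda_2|)
= log(100)/(1 - 0.0100) = 4.6052/0.9900
= 4.6517

4.6517


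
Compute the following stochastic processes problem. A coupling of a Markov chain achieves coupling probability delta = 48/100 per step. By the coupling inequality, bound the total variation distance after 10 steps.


TV distance bound <= (1-delta)^n
= (1 - 0.4800)^10
= 0.5200^10
= 0.0014

0.0014


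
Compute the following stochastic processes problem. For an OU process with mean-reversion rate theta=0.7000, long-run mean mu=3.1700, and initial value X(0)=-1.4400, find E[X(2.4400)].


E[X(t)] = mu + (X(0) - mu)*exp(-theta*t)
= 3.1700 + (-1.4400 - 3.1700)*exp(-0.7000*2.4400)
= 3.1700 + -4.6100 * 0.1812
= 2.3345

2.3345


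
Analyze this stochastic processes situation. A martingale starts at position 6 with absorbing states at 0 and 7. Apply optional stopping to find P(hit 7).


By optional stopping theorem: E(M at tau) = M(0) = 6
P(hit 7)*7 + P(hit 0)*0 = 6
P(hit 7) = (6 - 0)/(7 - 0) = 6/7 = 0.8571

0.8571


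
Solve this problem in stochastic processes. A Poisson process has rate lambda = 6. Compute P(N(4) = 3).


P(N(t)=k) = (lambda*t)^k * exp(-lambda*t) / k!
lambda*t = 24
= 24^3 * exp(-24) / 3!
= 13824 * 3.7751e-11 / 6
= 8.6979e-08

8.6979e-08


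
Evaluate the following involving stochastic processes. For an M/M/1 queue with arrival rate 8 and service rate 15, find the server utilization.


rho = lambda/mu
= 8/15
= 0.5333

0.5333


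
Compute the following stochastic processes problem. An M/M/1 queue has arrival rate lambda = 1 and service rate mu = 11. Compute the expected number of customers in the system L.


rho = 1/11 = 0.0909
L = rho/(1-rho)
= 0.0909/0.9091
= 0.1000

0.1000


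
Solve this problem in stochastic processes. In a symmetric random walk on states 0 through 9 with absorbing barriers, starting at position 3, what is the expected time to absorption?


For symmetric RW on 0,...,N with absorbing barriers, E(i) = i*(N-i)
E(3) = 3 * 6 = 18

18


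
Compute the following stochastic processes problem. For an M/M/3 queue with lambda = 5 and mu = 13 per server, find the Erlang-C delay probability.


a = lambda/mu = 0.3846
rho = a/c = 0.1282
Erlang-C formula applied:
C(c,a) = 0.0074

0.0074


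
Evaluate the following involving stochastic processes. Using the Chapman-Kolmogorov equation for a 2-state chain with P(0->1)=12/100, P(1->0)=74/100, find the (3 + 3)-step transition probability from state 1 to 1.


P^6 = P^3 * P^3
Computing via matrix multiplication of the transition matrix.
Entry (1,1) of P^6 = 0.1395

0.1395


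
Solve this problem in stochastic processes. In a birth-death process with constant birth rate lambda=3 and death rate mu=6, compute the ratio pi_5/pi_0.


For birth-death process, pi_n/pi_0 = (lambda/mu)^n
= (3/6)^5
= 0.0312

0.0312


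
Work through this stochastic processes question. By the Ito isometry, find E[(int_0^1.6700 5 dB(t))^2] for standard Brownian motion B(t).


By Ito isometry: E[(int f dB)^2] = int f^2 dt
= 5^2 * 1.6700
= 25 * 1.6700 = 41.7500

41.7500


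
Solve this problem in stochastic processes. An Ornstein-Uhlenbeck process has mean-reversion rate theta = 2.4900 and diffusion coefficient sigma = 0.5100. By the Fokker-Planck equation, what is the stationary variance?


Stationary variance = sigma^2 / (2*theta)
= 0.5100^2 / (2*2.4900)
= 0.2601 / 4.9800
= 0.0522

0.0522


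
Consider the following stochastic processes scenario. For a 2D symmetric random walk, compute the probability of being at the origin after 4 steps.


P = C(4,2)^2 / 4^4
= 6^2 / 256
= 36 / 256
= 0.1406

0.1406


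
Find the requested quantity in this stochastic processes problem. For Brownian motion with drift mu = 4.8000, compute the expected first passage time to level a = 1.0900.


Expected first passage time = a/mu
= 1.0900/4.8000
= 0.2271

0.2271


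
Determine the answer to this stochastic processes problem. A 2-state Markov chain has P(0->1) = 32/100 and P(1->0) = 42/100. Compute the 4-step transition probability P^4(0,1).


Computing P^4 by matrix multiplication.
P = [[0.6800, 0.3200], [0.4200, 0.5800]]
After raising P to the power 4:
P^4(0,1) = 0.4305

0.4305


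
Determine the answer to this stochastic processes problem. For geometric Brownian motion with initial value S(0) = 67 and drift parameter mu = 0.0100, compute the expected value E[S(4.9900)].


E[S(t)] = S(0) * exp(mu * t)
= 67 * exp(0.0100 * 4.9900)
= 67 * 1.0512
= 70.4281

70.4281


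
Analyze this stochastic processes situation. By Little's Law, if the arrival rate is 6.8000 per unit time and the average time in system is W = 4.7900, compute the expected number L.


Little's Law: L = lambda * W
= 6.8000 * 4.7900
= 32.5720

32.5720


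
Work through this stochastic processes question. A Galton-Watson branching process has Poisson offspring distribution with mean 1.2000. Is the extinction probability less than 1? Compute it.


Since mu = 1.2000 > 1, extinction prob q < 1.
Solve s = exp(mu*(s-1)) iteratively.
q = 0.6863

0.6863


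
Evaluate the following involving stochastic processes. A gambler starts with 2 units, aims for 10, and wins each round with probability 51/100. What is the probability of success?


Gambler's ruin formula:
r = q/p = 0.4900/0.5100 = 0.9608
P(win) = (1 - r^i)/(1 - r^N)
= (1 - 0.9608^2)/(1 - 0.9608^10)
= 0.2332

0.2332


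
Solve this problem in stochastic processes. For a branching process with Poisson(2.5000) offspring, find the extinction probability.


Since mu = 2.5000 > 1, extinction prob q < 1.
Solve s = exp(mu*(s-1)) iteratively.
q = 0.1074

0.1074


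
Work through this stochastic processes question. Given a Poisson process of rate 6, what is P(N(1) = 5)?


P(N(t)=k) = (lambda*t)^k * exp(-lambda*t) / k!
lambda*t = 6
= 6^5 * exp(-6) / 5!
= 7776 * 0.0025 / 120
= 0.1606

0.1606


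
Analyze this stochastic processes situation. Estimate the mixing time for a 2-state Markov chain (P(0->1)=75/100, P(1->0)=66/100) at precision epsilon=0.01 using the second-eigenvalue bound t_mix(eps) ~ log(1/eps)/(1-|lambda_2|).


lambda_2 = |1 - p01 - p10| = |1 - 0.7500 - 0.6600| = 0.4100
t_mix ~ log(1/eps)/(1 - |lambda_2|)
= log(100)/(1 - 0.4100) = 4.6052/0.5900
= 7.8054

7.8054


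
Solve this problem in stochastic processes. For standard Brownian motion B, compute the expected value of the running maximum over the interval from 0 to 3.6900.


E(max B(s)) = sqrt(2t/pi)
= sqrt(2*3.6900/pi)
= sqrt(2.3491)
= 1.5327

1.5327


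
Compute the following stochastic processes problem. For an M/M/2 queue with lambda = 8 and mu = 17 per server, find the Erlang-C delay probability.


a = lambda/mu = 0.4706
rho = a/c = 0.2353
Erlang-C formula applied:
C(c,a) = 0.0896

0.0896


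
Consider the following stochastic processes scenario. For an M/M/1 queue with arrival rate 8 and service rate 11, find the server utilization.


rho = lambda/mu
= 8/11
= 0.7273

0.7273


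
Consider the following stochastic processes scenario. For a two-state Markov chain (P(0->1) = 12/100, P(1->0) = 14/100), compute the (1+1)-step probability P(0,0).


P^2 = P^1 * P^1
Computing via matrix multiplication of the transition matrix.
Entry (0,0) of P^2 = 0.7912

0.7912


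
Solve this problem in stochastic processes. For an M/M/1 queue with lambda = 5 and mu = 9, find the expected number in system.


rho = 5/9 = 0.5556
L = rho/(1-rho)
= 0.5556/0.4444
= 1.2500

1.2500


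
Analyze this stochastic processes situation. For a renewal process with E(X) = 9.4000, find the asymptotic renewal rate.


Long-run renewal rate = 1/E(X)
= 1/9.4000
= 0.1064

0.1064


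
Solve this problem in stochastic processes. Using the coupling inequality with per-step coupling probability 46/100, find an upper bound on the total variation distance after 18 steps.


TV distance bound <= (1-delta)^n
= (1 - 0.4600)^18
= 0.5400^18
= 1.5244e-05

1.5244e-05


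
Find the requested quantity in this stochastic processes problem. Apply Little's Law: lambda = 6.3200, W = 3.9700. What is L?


Little's Law: L = lambda * W
= 6.3200 * 3.9700
= 25.0904

25.0904


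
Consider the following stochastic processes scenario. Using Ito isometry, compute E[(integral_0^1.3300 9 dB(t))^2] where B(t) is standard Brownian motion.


By Ito isometry: E[(int f dB)^2] = int f^2 dt
= 9^2 * 1.3300
= 81 * 1.3300 = 107.7300

107.7300


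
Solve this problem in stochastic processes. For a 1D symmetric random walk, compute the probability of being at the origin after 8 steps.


P(S(8) = 0) = C(8,4) / 4^4
= 70 / 256
= 0.2734

0.2734


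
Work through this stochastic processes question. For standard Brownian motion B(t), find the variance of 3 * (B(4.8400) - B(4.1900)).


Var(alpha*(B(t)-B(s))) = alpha^2 * (t-s)
= 3^2 * (4.8400 - 4.1900)
= 9 * 0.6500
= 5.8500

5.8500


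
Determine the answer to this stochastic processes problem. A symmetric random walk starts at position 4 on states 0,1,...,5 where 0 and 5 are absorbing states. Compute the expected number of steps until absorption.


For symmetric RW on 0,...,N with absorbing barriers, E(i) = i*(N-i)
E(4) = 4 * 1 = 4

4


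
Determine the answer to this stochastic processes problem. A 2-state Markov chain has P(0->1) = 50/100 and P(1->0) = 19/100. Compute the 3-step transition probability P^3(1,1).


Computing P^3 by matrix multiplication.
P = [[0.5000, 0.5000], [0.1900, 0.8100]]
After raising P to the power 3:
P^3(1,1) = 0.7328

0.7328


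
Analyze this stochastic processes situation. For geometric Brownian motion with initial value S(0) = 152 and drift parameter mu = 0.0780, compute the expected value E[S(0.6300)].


E[S(t)] = S(0) * exp(mu * t)
= 152 * exp(0.0780 * 0.6300)
= 152 * 1.0504
= 159.6558

159.6558


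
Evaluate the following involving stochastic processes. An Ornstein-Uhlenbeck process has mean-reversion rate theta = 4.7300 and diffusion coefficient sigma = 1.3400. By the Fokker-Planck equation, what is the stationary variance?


Stationary variance = sigma^2 / (2*theta)
= 1.3400^2 / (2*4.7300)
= 1.7956 / 9.4600
= 0.1898

0.1898


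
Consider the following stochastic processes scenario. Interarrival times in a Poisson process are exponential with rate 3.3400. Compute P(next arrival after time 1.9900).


P(X > t) = exp(-lambda * t)
= exp(-3.3400 * 1.9900)
= exp(-6.6466) = 0.0013

0.0013


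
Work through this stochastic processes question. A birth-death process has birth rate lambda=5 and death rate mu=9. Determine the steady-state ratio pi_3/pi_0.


For birth-death process, pi_n/pi_0 = (lambda/mu)^n
= (5/9)^3
= 0.1715

0.1715


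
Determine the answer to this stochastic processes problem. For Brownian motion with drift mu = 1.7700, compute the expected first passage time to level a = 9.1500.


Expected first passage time = a/mu
= 9.1500/1.7700
= 5.1695

5.1695


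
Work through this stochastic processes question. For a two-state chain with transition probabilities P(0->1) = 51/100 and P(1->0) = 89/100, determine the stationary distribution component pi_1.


Stationary distribution: pi_0 = p10/(p01+p10), pi_1 = p01/(p01+p10)
p01 = 0.5100, p10 = 0.8900
pi_1 = 0.3643

0.3643


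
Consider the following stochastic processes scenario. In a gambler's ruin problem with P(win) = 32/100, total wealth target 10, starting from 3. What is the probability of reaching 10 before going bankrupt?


Gambler's ruin formula:
r = q/p = 0.6800/0.3200 = 2.1250
P(win) = (1 - r^i)/(1 - r^N)
= (1 - 2.1250^3)/(1 - 2.1250^10)
= 0.0046

0.0046


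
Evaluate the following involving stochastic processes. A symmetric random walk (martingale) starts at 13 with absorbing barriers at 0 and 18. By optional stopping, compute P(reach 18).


By optional stopping theorem: E(M at tau) = M(0) = 13
P(hit 18)*18 + P(hit 0)*0 = 13
P(hit 18) = (13 - 0)/(18 - 0) = 13/18 = 0.7222

0.7222


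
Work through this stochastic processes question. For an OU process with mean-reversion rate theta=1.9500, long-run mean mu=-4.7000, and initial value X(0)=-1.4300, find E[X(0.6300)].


E[X(t)] = mu + (X(0) - mu)*exp(-theta*t)
= -4.7000 + (-1.4300 - -4.7000)*exp(-1.9500*0.6300)
= -4.7000 + 3.2700 * 0.2927
= -3.7428

-3.7428


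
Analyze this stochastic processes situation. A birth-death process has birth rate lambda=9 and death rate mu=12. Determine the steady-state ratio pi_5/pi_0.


For birth-death process, pi_n/pi_0 = (lambda/mu)^n
= (9/12)^5
= 0.2373

0.2373


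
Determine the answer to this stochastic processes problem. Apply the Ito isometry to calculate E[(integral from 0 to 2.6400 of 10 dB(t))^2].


By Ito isometry: E[(int f dB)^2] = int f^2 dt
= 10^2 * 2.6400
= 100 * 2.6400 = 264.0000

264.0000


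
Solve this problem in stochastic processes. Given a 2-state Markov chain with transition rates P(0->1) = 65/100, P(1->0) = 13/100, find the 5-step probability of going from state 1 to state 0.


Computing P^5 by matrix multiplication.
P = [[0.3500, 0.6500], [0.1300, 0.8700]]
After raising P to the power 5:
P^5(1,0) = 0.1666

0.1666


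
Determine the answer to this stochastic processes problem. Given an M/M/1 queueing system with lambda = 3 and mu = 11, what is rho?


rho = lambda/mu
= 3/11
= 0.2727

0.2727


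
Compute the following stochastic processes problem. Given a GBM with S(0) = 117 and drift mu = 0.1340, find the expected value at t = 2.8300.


E[S(t)] = S(0) * exp(mu * t)
= 117 * exp(0.1340 * 2.8300)
= 117 * 1.4611
= 170.9539

170.9539


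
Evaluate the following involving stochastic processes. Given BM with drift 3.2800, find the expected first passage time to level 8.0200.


Expected first passage time = a/mu
= 8.0200/3.2800
= 2.4451

2.4451


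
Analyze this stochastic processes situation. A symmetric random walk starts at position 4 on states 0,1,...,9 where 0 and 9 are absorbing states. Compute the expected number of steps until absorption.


For symmetric RW on 0,...,N with absorbing barriers, E(i) = i*(N-i)
E(4) = 4 * 5 = 20

20


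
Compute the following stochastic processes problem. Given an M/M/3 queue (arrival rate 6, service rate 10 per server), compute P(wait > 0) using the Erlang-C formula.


a = lambda/mu = 0.6000
rho = a/c = 0.2000
Erlang-C formula applied:
C(c,a) = 0.0247

0.0247


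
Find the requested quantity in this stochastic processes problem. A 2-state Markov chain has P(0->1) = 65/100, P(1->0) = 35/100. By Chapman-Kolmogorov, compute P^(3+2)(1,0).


P^5 = P^3 * P^2
Computing via matrix multiplication of the transition matrix.
Entry (1,0) of P^5 = 0.3500

0.3500


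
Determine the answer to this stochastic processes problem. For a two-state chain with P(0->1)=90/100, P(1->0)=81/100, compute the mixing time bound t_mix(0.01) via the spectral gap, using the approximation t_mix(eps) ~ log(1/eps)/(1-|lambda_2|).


lambda_2 = |1 - p01 - p10| = |1 - 0.9000 - 0.8100| = 0.7100
t_mix ~ log(1/eps)/(1 - |lambda_2|)
= log(100)/(1 - 0.7100) = 4.6052/0.2900
= 15.8799

15.8799


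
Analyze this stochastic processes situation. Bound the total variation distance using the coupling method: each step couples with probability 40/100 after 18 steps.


TV distance bound <= (1-delta)^n
= (1 - 0.4000)^18
= 0.6000^18
= 1.0156e-04

1.0156e-04


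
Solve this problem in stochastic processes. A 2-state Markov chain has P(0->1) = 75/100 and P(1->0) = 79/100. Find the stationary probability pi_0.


Stationary distribution: pi_0 = p10/(p01+p10), pi_1 = p01/(p01+p10)
p01 = 0.7500, p10 = 0.7900
pi_0 = 0.5130

0.5130


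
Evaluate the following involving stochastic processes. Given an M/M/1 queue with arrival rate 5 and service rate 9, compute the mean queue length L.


rho = 5/9 = 0.5556
L = rho/(1-rho)
= 0.5556/0.4444
= 1.2500

1.2500


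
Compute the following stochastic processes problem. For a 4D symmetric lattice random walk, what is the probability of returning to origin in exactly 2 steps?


P(return in 2 steps) = P(reverse first step) = 1/(2d)
= 1/8
= 0.1250

0.1250


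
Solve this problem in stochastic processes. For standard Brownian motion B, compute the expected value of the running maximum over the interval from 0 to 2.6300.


E(max B(s)) = sqrt(2t/pi)
= sqrt(2*2.6300/pi)
= sqrt(1.6743)
= 1.2940

1.2940


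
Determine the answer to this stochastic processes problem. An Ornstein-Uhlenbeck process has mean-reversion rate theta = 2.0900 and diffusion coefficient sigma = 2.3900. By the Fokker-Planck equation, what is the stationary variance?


Stationary variance = sigma^2 / (2*theta)
= 2.3900^2 / (2*2.0900)
= 5.7121 / 4.1800
= 1.3665

1.3665


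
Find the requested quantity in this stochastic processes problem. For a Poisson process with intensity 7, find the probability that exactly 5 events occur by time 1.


P(N(t)=k) = (lambda*t)^k * exp(-lambda*t) / k!
lambda*t = 7
= 7^5 * exp(-7) / 5!
= 16807 * 9.1188e-04 / 120
= 0.1277

0.1277


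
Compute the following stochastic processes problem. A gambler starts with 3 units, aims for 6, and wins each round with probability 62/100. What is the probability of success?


Gambler's ruin formula:
r = q/p = 0.3800/0.6200 = 0.6129
P(win) = (1 - r^i)/(1 - r^N)
= (1 - 0.6129^3)/(1 - 0.6129^6)
= 0.8129

0.8129


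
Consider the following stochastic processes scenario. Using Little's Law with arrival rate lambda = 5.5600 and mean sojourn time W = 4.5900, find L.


Little's Law: L = lambda * W
= 5.5600 * 4.5900
= 25.5204

25.5204


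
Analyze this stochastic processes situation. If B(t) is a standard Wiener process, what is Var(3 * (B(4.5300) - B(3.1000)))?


Var(alpha*(B(t)-B(s))) = alpha^2 * (t-s)
= 3^2 * (4.5300 - 3.1000)
= 9 * 1.4300
= 12.8700

12.8700


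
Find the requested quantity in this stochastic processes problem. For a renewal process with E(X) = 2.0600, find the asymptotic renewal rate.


Long-run renewal rate = 1/E(X)
= 1/2.0600
= 0.4854

0.4854
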